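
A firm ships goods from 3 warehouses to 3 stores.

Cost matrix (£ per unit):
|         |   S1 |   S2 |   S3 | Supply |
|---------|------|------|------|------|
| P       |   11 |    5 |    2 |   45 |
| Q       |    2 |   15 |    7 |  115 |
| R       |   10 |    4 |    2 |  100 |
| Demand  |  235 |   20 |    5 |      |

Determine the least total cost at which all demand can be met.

One minimum-cost allocation:
  P→S1: 20 × £11 = £220
  P→S2: 20 × £5 = £100
  P→S3: 5 × £2 = £10
  Q→S1: 115 × £2 = £230
  R→S1: 100 × £10 = £1000
Total = 220 + 100 + 10 + 230 + 1000 = £1560.
(Supply check: P ships 45; Q ships 115; R ships 100.)

1560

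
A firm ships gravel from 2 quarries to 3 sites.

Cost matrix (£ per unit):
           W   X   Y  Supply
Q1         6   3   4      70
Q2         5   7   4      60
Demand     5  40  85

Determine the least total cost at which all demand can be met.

485

A cheapest plan:
  Q1->X: 40 truckloads
  Q1->Y: 30 truckloads
  Q2->W: 5 truckloads
  Q2->Y: 55 truckloads
Total cost = £485.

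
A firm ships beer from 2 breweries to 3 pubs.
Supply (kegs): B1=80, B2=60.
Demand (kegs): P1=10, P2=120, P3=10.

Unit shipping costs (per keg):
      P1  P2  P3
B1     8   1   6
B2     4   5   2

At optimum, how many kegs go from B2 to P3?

The minimum-cost plan:
  B1→P2: 80 × 1 = 80
  B2→P1: 10 × 4 = 40
  B2→P2: 40 × 5 = 200
  B2→P3: 10 × 2 = 20
Total cost = 340.
So B2→P3 carries 10 kegs.

10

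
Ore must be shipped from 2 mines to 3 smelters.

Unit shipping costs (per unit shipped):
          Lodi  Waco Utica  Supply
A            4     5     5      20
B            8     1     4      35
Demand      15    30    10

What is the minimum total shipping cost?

135

An optimal shipping plan:
  A–Lodi: 15 × 4 = 60
  A–Utica: 5 × 5 = 25
  B–Waco: 30 × 1 = 30
  B–Utica: 5 × 4 = 20
Total = 60 + 25 + 30 + 20 = 135.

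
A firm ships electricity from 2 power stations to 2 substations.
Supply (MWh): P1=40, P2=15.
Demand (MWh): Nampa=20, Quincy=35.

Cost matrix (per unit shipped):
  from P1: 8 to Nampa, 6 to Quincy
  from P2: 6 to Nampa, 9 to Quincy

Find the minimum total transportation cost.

340

Optimal allocation:
  P1→Nampa: 5 MWh
  P1→Quincy: 35 MWh
  P2→Nampa: 15 MWh
Total cost = 340.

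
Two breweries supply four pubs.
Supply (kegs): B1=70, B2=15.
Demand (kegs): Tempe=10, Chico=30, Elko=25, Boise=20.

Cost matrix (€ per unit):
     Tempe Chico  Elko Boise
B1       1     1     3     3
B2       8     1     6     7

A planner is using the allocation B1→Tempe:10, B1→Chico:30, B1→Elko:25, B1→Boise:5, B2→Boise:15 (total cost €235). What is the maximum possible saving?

60

Current plan cost = 10·1 + 30·1 + 25·3 + 5·3 + 15·7 = €235.
Optimal plan:
  B1 to Tempe: 10 × €1 = €10
  B1 to Chico: 15 × €1 = €15
  B1 to Elko: 25 × €3 = €75
  B1 to Boise: 20 × €3 = €60
  B2 to Chico: 15 × €1 = €15
Optimal cost = €175.
Saving = 235 − 175 = €60.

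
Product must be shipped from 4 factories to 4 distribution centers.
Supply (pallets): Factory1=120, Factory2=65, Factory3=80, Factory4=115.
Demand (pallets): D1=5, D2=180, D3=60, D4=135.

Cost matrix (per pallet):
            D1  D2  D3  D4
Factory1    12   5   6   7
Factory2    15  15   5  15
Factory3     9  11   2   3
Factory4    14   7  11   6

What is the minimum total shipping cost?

A cheapest plan:
  Factory1–D2: 120 pallets
  Factory2–D1: 5 pallets
  Factory2–D3: 60 pallets
  Factory3–D4: 80 pallets
  Factory4–D2: 60 pallets
  Factory4–D4: 55 pallets
Total cost = 1965.

1965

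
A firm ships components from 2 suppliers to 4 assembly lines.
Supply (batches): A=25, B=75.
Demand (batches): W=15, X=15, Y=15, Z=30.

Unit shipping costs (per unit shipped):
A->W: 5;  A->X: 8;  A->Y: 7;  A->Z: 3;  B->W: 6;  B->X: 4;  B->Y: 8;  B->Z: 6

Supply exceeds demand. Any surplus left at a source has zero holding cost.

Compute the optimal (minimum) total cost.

375

One minimum-cost allocation:
  A–Z: 25 batches
  B–W: 15 batches
  B–X: 15 batches
  B–Y: 15 batches
  B–Z: 5 batches
Total cost = 375.
(Supply check: A ships 25; B ships 50.)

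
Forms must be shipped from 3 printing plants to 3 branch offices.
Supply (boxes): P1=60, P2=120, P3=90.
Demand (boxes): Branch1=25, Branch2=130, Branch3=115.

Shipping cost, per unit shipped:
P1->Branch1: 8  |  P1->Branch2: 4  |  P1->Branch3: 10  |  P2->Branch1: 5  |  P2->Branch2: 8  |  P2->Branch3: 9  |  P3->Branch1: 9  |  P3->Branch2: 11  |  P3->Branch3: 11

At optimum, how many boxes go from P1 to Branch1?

Solving gives:
  P1->Branch2: 60 boxes
  P2->Branch1: 25 boxes
  P2->Branch2: 70 boxes
  P2->Branch3: 25 boxes
  P3->Branch3: 90 boxes
Total cost = 2140.
The route P1→Branch1 is not used.

0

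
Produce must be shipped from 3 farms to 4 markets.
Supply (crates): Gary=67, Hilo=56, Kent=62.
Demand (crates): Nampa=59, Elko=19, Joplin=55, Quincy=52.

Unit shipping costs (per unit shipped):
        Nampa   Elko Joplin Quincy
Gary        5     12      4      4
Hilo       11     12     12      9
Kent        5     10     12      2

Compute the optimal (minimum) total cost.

1069

An optimal shipping plan:
  Gary→Nampa: 12 × 5 = 60
  Gary→Joplin: 55 × 4 = 220
  Hilo→Nampa: 37 × 11 = 407
  Hilo→Elko: 19 × 12 = 228
  Kent→Nampa: 10 × 5 = 50
  Kent→Quincy: 52 × 2 = 104
Total = 60 + 220 + 407 + 228 + 50 + 104 = 1069.
(Supply check: Gary ships 67; Hilo ships 56; Kent ships 62.)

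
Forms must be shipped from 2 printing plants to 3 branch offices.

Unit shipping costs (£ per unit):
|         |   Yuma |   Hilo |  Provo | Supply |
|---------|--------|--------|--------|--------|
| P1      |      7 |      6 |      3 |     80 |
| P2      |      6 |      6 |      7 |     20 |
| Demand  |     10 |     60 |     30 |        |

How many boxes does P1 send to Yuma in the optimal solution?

0

Optimal shipments:
  P1->Hilo: 50 × £6 = £300
  P1->Provo: 30 × £3 = £90
  P2->Yuma: 10 × £6 = £60
  P2->Hilo: 10 × £6 = £60
Total cost = £510.
The route P1→Yuma is not used.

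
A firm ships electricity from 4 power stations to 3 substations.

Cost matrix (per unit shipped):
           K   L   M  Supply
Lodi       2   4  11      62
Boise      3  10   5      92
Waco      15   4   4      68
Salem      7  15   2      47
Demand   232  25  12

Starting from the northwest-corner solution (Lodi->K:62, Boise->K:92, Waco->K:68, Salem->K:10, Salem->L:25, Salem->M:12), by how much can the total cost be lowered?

Current plan cost = 62·2 + 92·3 + 68·15 + 10·7 + 25·15 + 12·2 = 1889.
Optimal plan:
  Lodi–K: 62 × 2 = 124
  Boise–K: 92 × 3 = 276
  Waco–K: 31 × 15 = 465
  Waco–L: 25 × 4 = 100
  Waco–M: 12 × 4 = 48
  Salem–K: 47 × 7 = 329
Optimal cost = 1342.
Saving = 1889 − 1342 = 547.

547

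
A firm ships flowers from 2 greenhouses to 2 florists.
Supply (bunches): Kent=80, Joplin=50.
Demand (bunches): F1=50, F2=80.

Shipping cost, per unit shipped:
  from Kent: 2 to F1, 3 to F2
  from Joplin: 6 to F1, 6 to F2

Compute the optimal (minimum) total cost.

One minimum-cost allocation:
  Kent->F1: 50 bunches
  Kent->F2: 30 bunches
  Joplin->F2: 50 bunches
Total cost = 490.
(Supply check: Kent ships 80; Joplin ships 50.)

490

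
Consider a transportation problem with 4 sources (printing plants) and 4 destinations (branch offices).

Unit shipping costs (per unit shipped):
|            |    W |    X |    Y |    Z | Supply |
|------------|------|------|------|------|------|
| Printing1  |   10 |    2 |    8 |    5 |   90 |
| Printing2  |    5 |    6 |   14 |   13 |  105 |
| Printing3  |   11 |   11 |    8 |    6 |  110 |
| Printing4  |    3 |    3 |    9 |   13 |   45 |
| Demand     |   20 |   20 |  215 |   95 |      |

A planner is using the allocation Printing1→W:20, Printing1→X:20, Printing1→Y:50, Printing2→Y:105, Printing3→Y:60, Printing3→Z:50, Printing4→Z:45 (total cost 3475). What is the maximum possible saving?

Current plan cost = 20·10 + 20·2 + 50·8 + 105·14 + 60·8 + 50·6 + 45·13 = 3475.
Optimal plan:
  Printing1–Z: 90 × 5 = 450
  Printing2–W: 20 × 5 = 100
  Printing2–X: 20 × 6 = 120
  Printing2–Y: 65 × 14 = 910
  Printing3–Y: 105 × 8 = 840
  Printing3–Z: 5 × 6 = 30
  Printing4–Y: 45 × 9 = 405
Optimal cost = 2855.
Saving = 3475 − 2855 = 620.

620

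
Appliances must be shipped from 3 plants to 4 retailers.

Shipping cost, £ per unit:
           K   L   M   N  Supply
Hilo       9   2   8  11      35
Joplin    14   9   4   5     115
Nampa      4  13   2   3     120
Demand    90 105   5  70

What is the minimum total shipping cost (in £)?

One minimum-cost allocation:
  Hilo–L: 35 × £2 = £70
  Joplin–L: 70 × £9 = £630
  Joplin–N: 45 × £5 = £225
  Nampa–K: 90 × £4 = £360
  Nampa–M: 5 × £2 = £10
  Nampa–N: 25 × £3 = £75
Total = 70 + 630 + 225 + 360 + 10 + 75 = £1370.
(Supply check: Hilo ships 35; Joplin ships 115; Nampa ships 120.)

1370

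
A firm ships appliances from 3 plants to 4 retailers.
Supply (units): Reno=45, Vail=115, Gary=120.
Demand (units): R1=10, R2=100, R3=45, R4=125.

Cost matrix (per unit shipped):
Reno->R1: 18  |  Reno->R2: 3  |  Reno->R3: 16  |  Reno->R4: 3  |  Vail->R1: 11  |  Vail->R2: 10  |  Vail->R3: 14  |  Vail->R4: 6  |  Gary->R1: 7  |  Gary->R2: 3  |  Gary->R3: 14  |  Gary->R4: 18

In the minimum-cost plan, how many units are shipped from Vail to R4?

80

Optimal shipments:
  Reno–R4: 45 × 3 = 135
  Vail–R3: 35 × 14 = 490
  Vail–R4: 80 × 6 = 480
  Gary–R1: 10 × 7 = 70
  Gary–R2: 100 × 3 = 300
  Gary–R3: 10 × 14 = 140
Total cost = 1615.
So Vail→R4 carries 80 units.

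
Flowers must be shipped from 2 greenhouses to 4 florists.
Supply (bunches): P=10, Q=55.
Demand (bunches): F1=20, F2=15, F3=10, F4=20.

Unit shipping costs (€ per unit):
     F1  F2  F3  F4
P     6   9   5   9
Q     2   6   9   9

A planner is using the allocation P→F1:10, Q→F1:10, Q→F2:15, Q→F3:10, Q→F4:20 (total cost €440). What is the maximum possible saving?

Current plan cost = 10·6 + 10·2 + 15·6 + 10·9 + 20·9 = €440.
Optimal plan:
  P to F3: 10 × €5 = €50
  Q to F1: 20 × €2 = €40
  Q to F2: 15 × €6 = €90
  Q to F4: 20 × €9 = €180
Optimal cost = €360.
Saving = 440 − 360 = €80.

80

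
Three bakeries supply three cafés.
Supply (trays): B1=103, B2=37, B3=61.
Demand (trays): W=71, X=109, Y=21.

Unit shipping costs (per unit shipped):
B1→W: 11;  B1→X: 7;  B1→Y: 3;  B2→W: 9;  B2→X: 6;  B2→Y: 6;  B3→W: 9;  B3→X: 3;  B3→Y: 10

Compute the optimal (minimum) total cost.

A cheapest plan:
  B1→W: 34 trays
  B1→X: 48 trays
  B1→Y: 21 trays
  B2→W: 37 trays
  B3→X: 61 trays
Total cost = 1289.

1289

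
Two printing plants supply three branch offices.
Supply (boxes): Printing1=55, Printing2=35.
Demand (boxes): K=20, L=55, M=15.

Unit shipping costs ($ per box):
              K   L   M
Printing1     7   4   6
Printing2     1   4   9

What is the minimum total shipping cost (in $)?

An optimal shipping plan:
  Printing1->L: 40 × $4 = $160
  Printing1->M: 15 × $6 = $90
  Printing2->K: 20 × $1 = $20
  Printing2->L: 15 × $4 = $60
Total = 160 + 90 + 20 + 60 = $330.

330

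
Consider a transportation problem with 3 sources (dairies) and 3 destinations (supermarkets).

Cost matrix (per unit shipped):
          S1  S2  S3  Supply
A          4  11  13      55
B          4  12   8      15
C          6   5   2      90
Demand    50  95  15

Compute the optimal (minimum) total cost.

Optimal allocation:
  A→S1: 35 × 4 = 140
  A→S2: 20 × 11 = 220
  B→S1: 15 × 4 = 60
  C→S2: 75 × 5 = 375
  C→S3: 15 × 2 = 30
Total = 140 + 220 + 60 + 375 + 30 = 825.
(Supply check: A ships 55; B ships 15; C ships 90.)

825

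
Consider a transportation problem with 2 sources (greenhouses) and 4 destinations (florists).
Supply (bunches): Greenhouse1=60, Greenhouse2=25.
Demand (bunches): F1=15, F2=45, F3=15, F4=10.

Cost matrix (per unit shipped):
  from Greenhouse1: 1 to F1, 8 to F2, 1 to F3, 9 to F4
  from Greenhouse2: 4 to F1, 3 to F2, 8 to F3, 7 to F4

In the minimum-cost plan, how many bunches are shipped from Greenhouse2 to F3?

Optimal shipments:
  Greenhouse1 to F1: 15 bunches
  Greenhouse1 to F2: 20 bunches
  Greenhouse1 to F3: 15 bunches
  Greenhouse1 to F4: 10 bunches
  Greenhouse2 to F2: 25 bunches
Total cost = 355.
The route Greenhouse2→F3 is not used.

0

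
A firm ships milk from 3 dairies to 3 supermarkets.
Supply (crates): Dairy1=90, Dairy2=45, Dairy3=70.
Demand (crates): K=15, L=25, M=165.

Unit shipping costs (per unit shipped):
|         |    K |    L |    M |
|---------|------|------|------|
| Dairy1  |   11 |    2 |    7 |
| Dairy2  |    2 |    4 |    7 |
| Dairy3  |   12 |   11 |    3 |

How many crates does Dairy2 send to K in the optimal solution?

Optimal shipments:
  Dairy1→L: 25 × 2 = 50
  Dairy1→M: 65 × 7 = 455
  Dairy2→K: 15 × 2 = 30
  Dairy2→M: 30 × 7 = 210
  Dairy3→M: 70 × 3 = 210
Total cost = 955.
So Dairy2→K carries 15 crates.

15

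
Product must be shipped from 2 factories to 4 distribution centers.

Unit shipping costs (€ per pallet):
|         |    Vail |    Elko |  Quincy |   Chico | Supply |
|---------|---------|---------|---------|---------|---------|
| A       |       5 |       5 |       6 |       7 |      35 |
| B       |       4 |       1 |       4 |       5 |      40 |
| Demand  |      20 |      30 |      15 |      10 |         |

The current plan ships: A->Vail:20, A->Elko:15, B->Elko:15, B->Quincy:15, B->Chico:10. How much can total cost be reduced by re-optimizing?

Current plan cost = 20·5 + 15·5 + 15·1 + 15·4 + 10·5 = €300.
Optimal plan:
  A to Vail: 20 × €5 = €100
  A to Quincy: 15 × €6 = €90
  B to Elko: 30 × €1 = €30
  B to Chico: 10 × €5 = €50
Optimal cost = €270.
Saving = 300 − 270 = €30.

30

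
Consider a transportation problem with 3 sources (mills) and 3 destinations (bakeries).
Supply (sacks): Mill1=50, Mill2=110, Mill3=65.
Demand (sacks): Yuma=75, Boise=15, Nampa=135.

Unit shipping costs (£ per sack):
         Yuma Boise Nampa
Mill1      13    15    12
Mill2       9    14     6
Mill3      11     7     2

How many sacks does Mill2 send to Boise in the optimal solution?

0

The minimum-cost plan:
  Mill1->Yuma: 35 × £13 = £455
  Mill1->Boise: 15 × £15 = £225
  Mill2->Yuma: 40 × £9 = £360
  Mill2->Nampa: 70 × £6 = £420
  Mill3->Nampa: 65 × £2 = £130
Total cost = £1590.
The route Mill2→Boise is not used.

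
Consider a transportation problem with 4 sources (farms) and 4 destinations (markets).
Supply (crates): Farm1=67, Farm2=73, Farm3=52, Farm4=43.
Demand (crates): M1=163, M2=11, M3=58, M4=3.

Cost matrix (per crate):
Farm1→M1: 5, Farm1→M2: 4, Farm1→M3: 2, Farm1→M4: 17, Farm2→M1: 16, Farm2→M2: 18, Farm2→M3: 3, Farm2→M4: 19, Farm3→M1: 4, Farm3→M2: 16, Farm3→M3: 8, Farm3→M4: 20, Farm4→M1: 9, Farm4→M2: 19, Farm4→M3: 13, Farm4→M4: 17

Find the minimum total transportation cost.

An optimal shipping plan:
  Farm1->M1: 56 × 5 = 280
  Farm1->M2: 11 × 4 = 44
  Farm2->M1: 12 × 16 = 192
  Farm2->M3: 58 × 3 = 174
  Farm2->M4: 3 × 19 = 57
  Farm3->M1: 52 × 4 = 208
  Farm4->M1: 43 × 9 = 387
Total = 280 + 44 + 192 + 174 + 57 + 208 + 387 = 1342.
(Supply check: Farm1 ships 67; Farm2 ships 73; Farm3 ships 52; Farm4 ships 43.)

1342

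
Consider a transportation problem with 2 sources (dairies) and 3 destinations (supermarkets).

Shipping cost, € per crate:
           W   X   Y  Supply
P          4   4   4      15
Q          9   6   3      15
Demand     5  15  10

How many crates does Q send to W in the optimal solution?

The minimum-cost plan:
  P to W: 5 × €4 = €20
  P to X: 10 × €4 = €40
  Q to X: 5 × €6 = €30
  Q to Y: 10 × €3 = €30
Total cost = €120.
The route Q→W is not used.

0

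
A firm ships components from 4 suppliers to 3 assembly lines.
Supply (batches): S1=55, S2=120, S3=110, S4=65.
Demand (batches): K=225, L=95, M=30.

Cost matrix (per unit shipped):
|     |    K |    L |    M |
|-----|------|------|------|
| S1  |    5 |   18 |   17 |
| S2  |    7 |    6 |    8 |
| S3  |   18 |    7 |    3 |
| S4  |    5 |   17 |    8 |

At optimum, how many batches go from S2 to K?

105

The minimum-cost plan:
  S1–K: 55 × 5 = 275
  S2–K: 105 × 7 = 735
  S2–L: 15 × 6 = 90
  S3–L: 80 × 7 = 560
  S3–M: 30 × 3 = 90
  S4–K: 65 × 5 = 325
Total cost = 2075.
So S2→K carries 105 batches.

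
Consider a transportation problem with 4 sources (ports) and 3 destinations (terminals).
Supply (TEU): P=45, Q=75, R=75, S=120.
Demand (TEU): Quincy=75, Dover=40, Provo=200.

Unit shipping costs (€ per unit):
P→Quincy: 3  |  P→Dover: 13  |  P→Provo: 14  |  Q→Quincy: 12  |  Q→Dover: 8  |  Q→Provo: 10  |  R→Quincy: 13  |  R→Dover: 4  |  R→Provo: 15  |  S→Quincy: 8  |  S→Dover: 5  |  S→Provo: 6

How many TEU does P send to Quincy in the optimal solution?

The minimum-cost plan:
  P→Quincy: 45 × €3 = €135
  Q→Provo: 75 × €10 = €750
  R→Quincy: 30 × €13 = €390
  R→Dover: 40 × €4 = €160
  R→Provo: 5 × €15 = €75
  S→Provo: 120 × €6 = €720
Total cost = €2230.
So P→Quincy carries 45 TEU.

45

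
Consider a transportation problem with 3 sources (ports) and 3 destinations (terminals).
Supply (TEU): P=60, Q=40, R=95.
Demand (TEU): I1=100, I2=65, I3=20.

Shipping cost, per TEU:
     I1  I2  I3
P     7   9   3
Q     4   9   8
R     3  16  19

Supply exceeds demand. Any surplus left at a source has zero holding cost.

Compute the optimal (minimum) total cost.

950

An optimal shipping plan:
  P to I2: 40 × 9 = 360
  P to I3: 20 × 3 = 60
  Q to I1: 5 × 4 = 20
  Q to I2: 25 × 9 = 225
  R to I1: 95 × 3 = 285
Total = 360 + 60 + 20 + 225 + 285 = 950.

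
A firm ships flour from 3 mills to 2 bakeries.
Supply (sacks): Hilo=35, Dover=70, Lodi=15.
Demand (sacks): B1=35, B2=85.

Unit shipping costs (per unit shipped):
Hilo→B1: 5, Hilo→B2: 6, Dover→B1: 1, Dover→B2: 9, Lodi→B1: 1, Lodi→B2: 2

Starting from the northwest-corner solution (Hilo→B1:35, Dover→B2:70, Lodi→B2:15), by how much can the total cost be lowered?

245

Current plan cost = 35·5 + 70·9 + 15·2 = 835.
Optimal plan:
  Hilo–B2: 35 sacks
  Dover–B1: 35 sacks
  Dover–B2: 35 sacks
  Lodi–B2: 15 sacks
Optimal cost = 590.
Saving = 835 − 590 = 245.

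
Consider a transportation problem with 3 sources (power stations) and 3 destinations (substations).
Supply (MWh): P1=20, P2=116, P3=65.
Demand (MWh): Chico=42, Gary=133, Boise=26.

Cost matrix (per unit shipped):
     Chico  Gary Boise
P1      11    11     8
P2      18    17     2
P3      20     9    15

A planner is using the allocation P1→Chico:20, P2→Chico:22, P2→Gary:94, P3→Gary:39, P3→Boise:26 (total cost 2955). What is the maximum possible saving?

Current plan cost = 20·11 + 22·18 + 94·17 + 39·9 + 26·15 = 2955.
Optimal plan:
  P1→Chico: 20 MWh
  P2→Chico: 22 MWh
  P2→Gary: 68 MWh
  P2→Boise: 26 MWh
  P3→Gary: 65 MWh
Optimal cost = 2409.
Saving = 2955 − 2409 = 546.

546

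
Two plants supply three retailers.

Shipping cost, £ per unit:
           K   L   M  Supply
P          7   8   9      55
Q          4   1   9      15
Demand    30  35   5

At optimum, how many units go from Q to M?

The minimum-cost plan:
  P to K: 30 × £7 = £210
  P to L: 20 × £8 = £160
  P to M: 5 × £9 = £45
  Q to L: 15 × £1 = £15
Total cost = £430.
The route Q→M is not used.

0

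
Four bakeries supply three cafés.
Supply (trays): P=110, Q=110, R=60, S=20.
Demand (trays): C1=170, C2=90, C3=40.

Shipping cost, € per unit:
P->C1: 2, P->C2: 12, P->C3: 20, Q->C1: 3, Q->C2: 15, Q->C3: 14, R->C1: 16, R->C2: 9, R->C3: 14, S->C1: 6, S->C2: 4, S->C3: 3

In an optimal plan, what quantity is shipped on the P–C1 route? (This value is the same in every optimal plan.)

80

Optimal shipments:
  P to C1: 80 trays
  P to C2: 30 trays
  Q to C1: 90 trays
  Q to C3: 20 trays
  R to C2: 60 trays
  S to C3: 20 trays
Total cost = €1670.
So P→C1 carries 80 trays.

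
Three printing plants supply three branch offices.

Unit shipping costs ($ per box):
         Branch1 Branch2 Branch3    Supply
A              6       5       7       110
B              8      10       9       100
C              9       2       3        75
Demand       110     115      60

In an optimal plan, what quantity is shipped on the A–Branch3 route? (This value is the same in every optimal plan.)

Optimal shipments:
  A to Branch1: 10 × $6 = $60
  A to Branch2: 100 × $5 = $500
  B to Branch1: 100 × $8 = $800
  C to Branch2: 15 × $2 = $30
  C to Branch3: 60 × $3 = $180
Total cost = $1570.
The route A→Branch3 is not used.

0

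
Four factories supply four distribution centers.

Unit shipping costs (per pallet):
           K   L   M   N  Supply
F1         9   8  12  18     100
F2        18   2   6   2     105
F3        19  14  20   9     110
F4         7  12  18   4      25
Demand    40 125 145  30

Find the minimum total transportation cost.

3170

A cheapest plan:
  F1–K: 15 × 9 = 135
  F1–L: 45 × 8 = 360
  F1–M: 40 × 12 = 480
  F2–M: 105 × 6 = 630
  F3–L: 80 × 14 = 1120
  F3–N: 30 × 9 = 270
  F4–K: 25 × 7 = 175
Total = 135 + 360 + 480 + 630 + 1120 + 270 + 175 = 3170.
(Supply check: F1 ships 100; F2 ships 105; F3 ships 110; F4 ships 25.)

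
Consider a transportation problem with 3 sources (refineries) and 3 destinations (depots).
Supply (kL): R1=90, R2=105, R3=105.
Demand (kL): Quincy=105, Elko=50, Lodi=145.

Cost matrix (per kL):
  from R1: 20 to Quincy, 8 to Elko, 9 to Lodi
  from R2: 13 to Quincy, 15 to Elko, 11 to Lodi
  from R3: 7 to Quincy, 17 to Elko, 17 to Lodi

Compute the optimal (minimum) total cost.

2650

One minimum-cost allocation:
  R1→Elko: 50 × 8 = 400
  R1→Lodi: 40 × 9 = 360
  R2→Lodi: 105 × 11 = 1155
  R3→Quincy: 105 × 7 = 735
Total = 400 + 360 + 1155 + 735 = 2650.
(Supply check: R1 ships 90; R2 ships 105; R3 ships 105.)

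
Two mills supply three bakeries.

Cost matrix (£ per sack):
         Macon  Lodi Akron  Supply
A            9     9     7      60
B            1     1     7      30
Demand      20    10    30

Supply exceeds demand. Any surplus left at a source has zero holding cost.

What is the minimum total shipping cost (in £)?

240

An optimal shipping plan:
  A to Akron: 30 × £7 = £210
  B to Macon: 20 × £1 = £20
  B to Lodi: 10 × £1 = £10
Total = 210 + 20 + 10 = £240.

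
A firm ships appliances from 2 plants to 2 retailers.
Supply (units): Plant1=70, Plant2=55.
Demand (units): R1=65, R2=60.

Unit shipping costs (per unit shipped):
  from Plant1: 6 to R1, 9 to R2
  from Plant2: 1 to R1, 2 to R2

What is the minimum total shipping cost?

An optimal shipping plan:
  Plant1–R1: 65 × 6 = 390
  Plant1–R2: 5 × 9 = 45
  Plant2–R2: 55 × 2 = 110
Total = 390 + 45 + 110 = 545.

545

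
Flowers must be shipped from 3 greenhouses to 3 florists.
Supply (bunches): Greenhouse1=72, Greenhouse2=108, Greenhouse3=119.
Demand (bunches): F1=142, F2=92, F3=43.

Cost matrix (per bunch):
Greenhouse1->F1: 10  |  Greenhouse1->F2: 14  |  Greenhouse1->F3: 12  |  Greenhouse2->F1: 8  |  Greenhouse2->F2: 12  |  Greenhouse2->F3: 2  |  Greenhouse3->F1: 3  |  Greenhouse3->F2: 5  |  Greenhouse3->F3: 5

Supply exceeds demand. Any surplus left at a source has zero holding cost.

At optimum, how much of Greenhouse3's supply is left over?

Minimum-cost shipments:
  Greenhouse1–F1: 50 × 10 = 500
  Greenhouse2–F1: 65 × 8 = 520
  Greenhouse2–F3: 43 × 2 = 86
  Greenhouse3–F1: 27 × 3 = 81
  Greenhouse3–F2: 92 × 5 = 460
Total cost = 1647.
Greenhouse3 ships 119 of its 119, leaving 0.

0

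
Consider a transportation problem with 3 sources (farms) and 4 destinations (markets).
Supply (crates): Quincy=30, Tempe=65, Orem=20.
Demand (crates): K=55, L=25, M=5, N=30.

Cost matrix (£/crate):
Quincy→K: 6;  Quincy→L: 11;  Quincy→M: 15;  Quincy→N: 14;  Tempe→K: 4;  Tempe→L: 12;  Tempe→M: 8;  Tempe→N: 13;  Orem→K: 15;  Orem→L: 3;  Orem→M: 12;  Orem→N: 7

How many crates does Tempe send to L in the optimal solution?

0

Optimal shipments:
  Quincy to L: 5 × £11 = £55
  Quincy to N: 25 × £14 = £350
  Tempe to K: 55 × £4 = £220
  Tempe to M: 5 × £8 = £40
  Tempe to N: 5 × £13 = £65
  Orem to L: 20 × £3 = £60
Total cost = £790.
The route Tempe→L is not used.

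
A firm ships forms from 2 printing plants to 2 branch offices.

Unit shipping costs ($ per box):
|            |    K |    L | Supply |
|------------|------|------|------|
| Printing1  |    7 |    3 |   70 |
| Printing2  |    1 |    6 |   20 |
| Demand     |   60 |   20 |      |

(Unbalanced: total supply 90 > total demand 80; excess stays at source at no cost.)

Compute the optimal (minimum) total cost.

A cheapest plan:
  Printing1→K: 40 × $7 = $280
  Printing1→L: 20 × $3 = $60
  Printing2→K: 20 × $1 = $20
Total = 280 + 60 + 20 = $360.
(Supply check: Printing1 ships 60; Printing2 ships 20.)

360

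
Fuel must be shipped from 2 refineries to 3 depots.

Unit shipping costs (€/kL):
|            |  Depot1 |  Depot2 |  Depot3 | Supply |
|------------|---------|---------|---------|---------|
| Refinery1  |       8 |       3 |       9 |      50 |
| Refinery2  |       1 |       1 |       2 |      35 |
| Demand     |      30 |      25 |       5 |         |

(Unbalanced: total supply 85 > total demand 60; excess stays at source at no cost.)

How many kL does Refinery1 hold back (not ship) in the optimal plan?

25

Minimum-cost shipments:
  Refinery1 to Depot2: 25 × €3 = €75
  Refinery2 to Depot1: 30 × €1 = €30
  Refinery2 to Depot3: 5 × €2 = €10
Total cost = €115.
Refinery1 ships 25 of its 50, leaving 25.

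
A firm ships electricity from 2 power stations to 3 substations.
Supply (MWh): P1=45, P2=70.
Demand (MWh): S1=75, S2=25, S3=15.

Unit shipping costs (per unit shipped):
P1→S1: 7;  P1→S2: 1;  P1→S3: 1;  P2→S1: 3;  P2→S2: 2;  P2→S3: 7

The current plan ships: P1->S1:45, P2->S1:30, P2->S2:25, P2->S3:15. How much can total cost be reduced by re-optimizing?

275

Current plan cost = 45·7 + 30·3 + 25·2 + 15·7 = 560.
Optimal plan:
  P1→S1: 5 MWh
  P1→S2: 25 MWh
  P1→S3: 15 MWh
  P2→S1: 70 MWh
Optimal cost = 285.
Saving = 560 − 285 = 275.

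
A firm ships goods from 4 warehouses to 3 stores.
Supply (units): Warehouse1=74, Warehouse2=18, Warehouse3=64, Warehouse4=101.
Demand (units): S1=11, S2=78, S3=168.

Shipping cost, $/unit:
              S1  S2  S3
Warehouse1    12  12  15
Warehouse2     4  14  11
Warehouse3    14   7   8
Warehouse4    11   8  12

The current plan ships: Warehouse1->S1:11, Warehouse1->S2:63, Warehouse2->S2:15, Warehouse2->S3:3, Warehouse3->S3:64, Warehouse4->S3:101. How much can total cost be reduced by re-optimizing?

212

Current plan cost = 11·12 + 63·12 + 15·14 + 3·11 + 64·8 + 101·12 = $2855.
Optimal plan:
  Warehouse1 to S3: 74 × $15 = $1110
  Warehouse2 to S1: 11 × $4 = $44
  Warehouse2 to S3: 7 × $11 = $77
  Warehouse3 to S3: 64 × $8 = $512
  Warehouse4 to S2: 78 × $8 = $624
  Warehouse4 to S3: 23 × $12 = $276
Optimal cost = $2643.
Saving = 2855 − 2643 = $212.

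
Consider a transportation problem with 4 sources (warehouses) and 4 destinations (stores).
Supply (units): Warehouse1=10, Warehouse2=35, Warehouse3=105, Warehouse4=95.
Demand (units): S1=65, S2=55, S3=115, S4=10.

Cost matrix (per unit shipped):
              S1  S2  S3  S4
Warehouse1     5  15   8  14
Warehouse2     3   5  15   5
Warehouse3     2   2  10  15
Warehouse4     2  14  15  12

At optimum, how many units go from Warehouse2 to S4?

10

Solving gives:
  Warehouse1->S3: 10 units
  Warehouse2->S2: 25 units
  Warehouse2->S4: 10 units
  Warehouse3->S2: 30 units
  Warehouse3->S3: 75 units
  Warehouse4->S1: 65 units
  Warehouse4->S3: 30 units
Total cost = 1645.
So Warehouse2→S4 carries 10 units.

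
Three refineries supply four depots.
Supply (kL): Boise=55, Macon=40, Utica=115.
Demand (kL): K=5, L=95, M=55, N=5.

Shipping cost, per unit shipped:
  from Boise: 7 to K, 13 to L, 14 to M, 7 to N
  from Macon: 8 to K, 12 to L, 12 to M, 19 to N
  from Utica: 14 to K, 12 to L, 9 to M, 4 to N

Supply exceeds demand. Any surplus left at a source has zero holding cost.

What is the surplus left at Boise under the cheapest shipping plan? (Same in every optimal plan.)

50

Minimum-cost shipments:
  Boise–K: 5 × 7 = 35
  Macon–L: 40 × 12 = 480
  Utica–L: 55 × 12 = 660
  Utica–M: 55 × 9 = 495
  Utica–N: 5 × 4 = 20
Total cost = 1690.
Boise ships 5 of its 55, leaving 50.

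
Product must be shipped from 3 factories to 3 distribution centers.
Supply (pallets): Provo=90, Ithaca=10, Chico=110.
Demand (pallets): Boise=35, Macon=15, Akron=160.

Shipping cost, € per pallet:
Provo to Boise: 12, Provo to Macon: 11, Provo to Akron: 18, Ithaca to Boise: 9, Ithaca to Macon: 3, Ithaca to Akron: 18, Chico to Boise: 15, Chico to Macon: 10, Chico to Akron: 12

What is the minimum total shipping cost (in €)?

2725

An optimal shipping plan:
  Provo→Boise: 35 × €12 = €420
  Provo→Macon: 5 × €11 = €55
  Provo→Akron: 50 × €18 = €900
  Ithaca→Macon: 10 × €3 = €30
  Chico→Akron: 110 × €12 = €1320
Total = 420 + 55 + 900 + 30 + 1320 = €2725.
(Supply check: Provo ships 90; Ithaca ships 10; Chico ships 110.)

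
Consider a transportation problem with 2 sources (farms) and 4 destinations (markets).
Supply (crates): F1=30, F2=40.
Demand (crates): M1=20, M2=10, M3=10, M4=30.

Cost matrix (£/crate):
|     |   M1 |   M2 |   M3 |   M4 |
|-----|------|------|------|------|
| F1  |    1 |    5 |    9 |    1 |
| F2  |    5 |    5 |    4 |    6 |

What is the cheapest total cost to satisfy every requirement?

A cheapest plan:
  F1->M4: 30 × £1 = £30
  F2->M1: 20 × £5 = £100
  F2->M2: 10 × £5 = £50
  F2->M3: 10 × £4 = £40
Total = 30 + 100 + 50 + 40 = £220.

220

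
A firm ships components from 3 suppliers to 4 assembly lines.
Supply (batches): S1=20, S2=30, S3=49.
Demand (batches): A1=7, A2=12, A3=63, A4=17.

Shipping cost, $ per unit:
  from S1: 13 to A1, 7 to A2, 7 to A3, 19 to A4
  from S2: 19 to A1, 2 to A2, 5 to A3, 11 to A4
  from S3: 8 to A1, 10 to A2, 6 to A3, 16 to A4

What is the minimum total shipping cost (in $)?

664

An optimal shipping plan:
  S1 to A3: 20 × $7 = $140
  S2 to A2: 12 × $2 = $24
  S2 to A3: 1 × $5 = $5
  S2 to A4: 17 × $11 = $187
  S3 to A1: 7 × $8 = $56
  S3 to A3: 42 × $6 = $252
Total = 140 + 24 + 5 + 187 + 56 + 252 = $664.
(Supply check: S1 ships 20; S2 ships 30; S3 ships 49.)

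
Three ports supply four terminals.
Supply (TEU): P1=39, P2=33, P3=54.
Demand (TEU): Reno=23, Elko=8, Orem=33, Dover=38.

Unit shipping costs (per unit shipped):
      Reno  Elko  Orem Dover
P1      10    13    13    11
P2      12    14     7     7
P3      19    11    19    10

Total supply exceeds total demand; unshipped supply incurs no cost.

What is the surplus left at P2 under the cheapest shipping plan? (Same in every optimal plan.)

Minimum-cost shipments:
  P1->Reno: 23 TEU
  P2->Orem: 33 TEU
  P3->Elko: 8 TEU
  P3->Dover: 38 TEU
Total cost = 929.
P2 ships 33 of its 33, leaving 0.

0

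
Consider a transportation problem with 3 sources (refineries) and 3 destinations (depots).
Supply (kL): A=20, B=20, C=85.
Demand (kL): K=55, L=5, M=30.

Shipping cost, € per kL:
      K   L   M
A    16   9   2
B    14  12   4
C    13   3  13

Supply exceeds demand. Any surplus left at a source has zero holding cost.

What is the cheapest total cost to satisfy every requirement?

One minimum-cost allocation:
  A→M: 20 × €2 = €40
  B→M: 10 × €4 = €40
  C→K: 55 × €13 = €715
  C→L: 5 × €3 = €15
Total = 40 + 40 + 715 + 15 = €810.
(Supply check: A ships 20; B ships 10; C ships 60.)

810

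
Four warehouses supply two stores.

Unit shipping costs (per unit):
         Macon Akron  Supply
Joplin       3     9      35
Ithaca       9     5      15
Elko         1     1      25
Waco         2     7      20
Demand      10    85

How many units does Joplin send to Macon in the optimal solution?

The minimum-cost plan:
  Joplin–Macon: 10 × 3 = 30
  Joplin–Akron: 25 × 9 = 225
  Ithaca–Akron: 15 × 5 = 75
  Elko–Akron: 25 × 1 = 25
  Waco–Akron: 20 × 7 = 140
Total cost = 495.
So Joplin→Macon carries 10 units.

10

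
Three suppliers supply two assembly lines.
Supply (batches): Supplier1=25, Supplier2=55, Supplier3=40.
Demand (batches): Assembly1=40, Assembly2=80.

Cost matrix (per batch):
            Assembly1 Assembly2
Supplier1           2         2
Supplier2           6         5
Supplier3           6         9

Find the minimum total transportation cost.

One minimum-cost allocation:
  Supplier1→Assembly2: 25 × 2 = 50
  Supplier2→Assembly2: 55 × 5 = 275
  Supplier3→Assembly1: 40 × 6 = 240
Total = 50 + 275 + 240 = 565.

565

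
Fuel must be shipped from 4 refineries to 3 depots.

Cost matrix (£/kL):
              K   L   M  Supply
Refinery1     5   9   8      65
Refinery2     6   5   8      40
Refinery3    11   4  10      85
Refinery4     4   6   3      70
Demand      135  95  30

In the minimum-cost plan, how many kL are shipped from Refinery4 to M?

Solving gives:
  Refinery1 to K: 65 × £5 = £325
  Refinery2 to K: 30 × £6 = £180
  Refinery2 to L: 10 × £5 = £50
  Refinery3 to L: 85 × £4 = £340
  Refinery4 to K: 40 × £4 = £160
  Refinery4 to M: 30 × £3 = £90
Total cost = £1145.
So Refinery4→M carries 30 kL.

30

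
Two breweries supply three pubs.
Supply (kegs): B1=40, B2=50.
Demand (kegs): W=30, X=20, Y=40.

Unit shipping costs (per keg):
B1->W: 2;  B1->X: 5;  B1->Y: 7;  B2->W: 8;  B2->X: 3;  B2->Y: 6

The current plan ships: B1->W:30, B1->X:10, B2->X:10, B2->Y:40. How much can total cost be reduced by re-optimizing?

Current plan cost = 30·2 + 10·5 + 10·3 + 40·6 = 380.
Optimal plan:
  B1→W: 30 kegs
  B1→Y: 10 kegs
  B2→X: 20 kegs
  B2→Y: 30 kegs
Optimal cost = 370.
Saving = 380 − 370 = 10.

10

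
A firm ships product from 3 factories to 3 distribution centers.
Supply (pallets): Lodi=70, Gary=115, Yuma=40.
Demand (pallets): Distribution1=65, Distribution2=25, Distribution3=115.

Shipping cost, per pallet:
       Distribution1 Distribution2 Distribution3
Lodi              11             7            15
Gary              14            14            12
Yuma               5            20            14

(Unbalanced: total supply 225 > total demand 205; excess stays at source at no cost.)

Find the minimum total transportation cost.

An optimal shipping plan:
  Lodi->Distribution1: 25 × 11 = 275
  Lodi->Distribution2: 25 × 7 = 175
  Gary->Distribution3: 115 × 12 = 1380
  Yuma->Distribution1: 40 × 5 = 200
Total = 275 + 175 + 1380 + 200 = 2030.

2030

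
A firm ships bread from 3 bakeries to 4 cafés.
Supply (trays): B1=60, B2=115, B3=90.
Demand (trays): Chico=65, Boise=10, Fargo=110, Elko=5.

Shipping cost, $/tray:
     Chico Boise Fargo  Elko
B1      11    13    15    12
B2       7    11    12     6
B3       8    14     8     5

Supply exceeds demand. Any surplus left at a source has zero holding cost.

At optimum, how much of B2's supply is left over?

15

An optimal plan:
  B2 to Chico: 65 × $7 = $455
  B2 to Boise: 10 × $11 = $110
  B2 to Fargo: 20 × $12 = $240
  B2 to Elko: 5 × $6 = $30
  B3 to Fargo: 90 × $8 = $720
Total cost = $1555.
B2 ships 100 of its 115, leaving 15.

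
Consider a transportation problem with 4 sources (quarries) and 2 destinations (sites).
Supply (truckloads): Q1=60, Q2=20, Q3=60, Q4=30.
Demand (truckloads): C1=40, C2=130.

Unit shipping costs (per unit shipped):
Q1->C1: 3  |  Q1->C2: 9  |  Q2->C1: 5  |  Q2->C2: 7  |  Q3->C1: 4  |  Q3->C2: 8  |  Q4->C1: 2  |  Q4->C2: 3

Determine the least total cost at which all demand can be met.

1010

Optimal allocation:
  Q1→C1: 40 × 3 = 120
  Q1→C2: 20 × 9 = 180
  Q2→C2: 20 × 7 = 140
  Q3→C2: 60 × 8 = 480
  Q4→C2: 30 × 3 = 90
Total = 120 + 180 + 140 + 480 + 90 = 1010.
(Supply check: Q1 ships 60; Q2 ships 20; Q3 ships 60; Q4 ships 30.)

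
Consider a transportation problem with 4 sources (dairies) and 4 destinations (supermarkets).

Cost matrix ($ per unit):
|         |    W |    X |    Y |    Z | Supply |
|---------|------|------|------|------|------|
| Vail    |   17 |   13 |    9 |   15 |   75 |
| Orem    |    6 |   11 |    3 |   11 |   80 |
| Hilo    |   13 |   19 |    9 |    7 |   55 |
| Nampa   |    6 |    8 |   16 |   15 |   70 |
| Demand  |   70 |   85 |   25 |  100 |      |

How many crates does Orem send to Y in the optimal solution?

25

Optimal shipments:
  Vail->X: 30 × $13 = $390
  Vail->Z: 45 × $15 = $675
  Orem->W: 55 × $6 = $330
  Orem->Y: 25 × $3 = $75
  Hilo->Z: 55 × $7 = $385
  Nampa->W: 15 × $6 = $90
  Nampa->X: 55 × $8 = $440
Total cost = $2385.
So Orem→Y carries 25 crates.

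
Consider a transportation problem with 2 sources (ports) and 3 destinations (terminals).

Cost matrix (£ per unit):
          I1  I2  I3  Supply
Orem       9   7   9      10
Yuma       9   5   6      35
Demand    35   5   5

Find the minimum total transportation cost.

370

One minimum-cost allocation:
  Orem–I1: 10 TEU
  Yuma–I1: 25 TEU
  Yuma–I2: 5 TEU
  Yuma–I3: 5 TEU
Total cost = £370.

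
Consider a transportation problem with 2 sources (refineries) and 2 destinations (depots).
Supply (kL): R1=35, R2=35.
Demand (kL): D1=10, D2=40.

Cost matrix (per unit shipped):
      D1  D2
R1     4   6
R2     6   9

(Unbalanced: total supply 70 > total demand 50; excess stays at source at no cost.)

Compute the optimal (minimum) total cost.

315

Optimal allocation:
  R1->D2: 35 × 6 = 210
  R2->D1: 10 × 6 = 60
  R2->D2: 5 × 9 = 45
Total = 210 + 60 + 45 = 315.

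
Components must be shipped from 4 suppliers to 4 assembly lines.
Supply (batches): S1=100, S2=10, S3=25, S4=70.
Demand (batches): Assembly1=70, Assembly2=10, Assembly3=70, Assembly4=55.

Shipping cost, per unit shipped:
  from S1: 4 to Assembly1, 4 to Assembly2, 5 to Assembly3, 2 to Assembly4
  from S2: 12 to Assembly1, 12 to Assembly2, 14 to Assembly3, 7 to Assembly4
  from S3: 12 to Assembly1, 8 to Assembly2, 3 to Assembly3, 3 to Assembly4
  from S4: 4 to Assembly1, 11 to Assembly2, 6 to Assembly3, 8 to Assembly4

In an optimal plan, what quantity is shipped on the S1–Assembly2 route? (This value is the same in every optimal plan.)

Optimal shipments:
  S1→Assembly2: 10 × 4 = 40
  S1→Assembly3: 45 × 5 = 225
  S1→Assembly4: 45 × 2 = 90
  S2→Assembly4: 10 × 7 = 70
  S3→Assembly3: 25 × 3 = 75
  S4→Assembly1: 70 × 4 = 280
Total cost = 780.
So S1→Assembly2 carries 10 batches.

10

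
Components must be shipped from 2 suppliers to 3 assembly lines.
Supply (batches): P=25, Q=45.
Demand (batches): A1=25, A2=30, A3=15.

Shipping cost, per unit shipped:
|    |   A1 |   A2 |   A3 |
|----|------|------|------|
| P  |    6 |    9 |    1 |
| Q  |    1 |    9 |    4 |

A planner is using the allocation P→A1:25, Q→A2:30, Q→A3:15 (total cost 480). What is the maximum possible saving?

Current plan cost = 25·6 + 30·9 + 15·4 = 480.
Optimal plan:
  P->A2: 10 × 9 = 90
  P->A3: 15 × 1 = 15
  Q->A1: 25 × 1 = 25
  Q->A2: 20 × 9 = 180
Optimal cost = 310.
Saving = 480 − 310 = 170.

170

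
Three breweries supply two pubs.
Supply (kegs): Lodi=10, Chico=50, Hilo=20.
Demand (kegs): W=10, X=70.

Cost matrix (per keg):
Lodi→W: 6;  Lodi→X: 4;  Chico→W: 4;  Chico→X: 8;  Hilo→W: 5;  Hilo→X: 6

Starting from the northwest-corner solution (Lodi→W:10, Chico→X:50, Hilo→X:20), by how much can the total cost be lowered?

60

Current plan cost = 10·6 + 50·8 + 20·6 = 580.
Optimal plan:
  Lodi->X: 10 kegs
  Chico->W: 10 kegs
  Chico->X: 40 kegs
  Hilo->X: 20 kegs
Optimal cost = 520.
Saving = 580 − 520 = 60.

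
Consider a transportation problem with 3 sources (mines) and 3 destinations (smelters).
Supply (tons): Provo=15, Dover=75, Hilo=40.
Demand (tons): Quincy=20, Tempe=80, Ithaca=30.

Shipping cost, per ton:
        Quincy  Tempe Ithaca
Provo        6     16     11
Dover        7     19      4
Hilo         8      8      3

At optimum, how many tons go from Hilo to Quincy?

Solving gives:
  Provo to Tempe: 15 tons
  Dover to Quincy: 20 tons
  Dover to Tempe: 25 tons
  Dover to Ithaca: 30 tons
  Hilo to Tempe: 40 tons
Total cost = 1295.
The route Hilo→Quincy is not used.

0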